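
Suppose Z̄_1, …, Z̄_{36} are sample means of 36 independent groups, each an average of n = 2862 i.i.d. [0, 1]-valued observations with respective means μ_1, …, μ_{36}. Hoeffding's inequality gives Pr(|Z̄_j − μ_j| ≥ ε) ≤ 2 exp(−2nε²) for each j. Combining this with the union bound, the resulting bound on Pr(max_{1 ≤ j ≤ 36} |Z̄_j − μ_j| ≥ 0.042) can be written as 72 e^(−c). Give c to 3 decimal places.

Union bound over the 36 events: Pr(max_{1 ≤ j ≤ 36} |Z̄_j − μ_j| ≥ 0.042) ≤ 36·2·exp(−2nε²) = 72 exp(−2·2862·0.042²).
So c = 2·2862·0.042² = 10.0971.

10.097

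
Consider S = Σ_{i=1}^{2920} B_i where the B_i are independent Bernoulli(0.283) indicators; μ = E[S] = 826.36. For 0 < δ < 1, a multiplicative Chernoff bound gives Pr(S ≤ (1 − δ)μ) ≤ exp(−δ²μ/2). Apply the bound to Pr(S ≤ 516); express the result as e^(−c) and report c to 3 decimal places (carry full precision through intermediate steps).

Write 516 = (1 − δ)μ, so δ = 1 − 516/826.36 = 0.3755748…
Then the exponent is δ²μ/2 = (μ − 516)²/(2μ) = 58.281699.

58.282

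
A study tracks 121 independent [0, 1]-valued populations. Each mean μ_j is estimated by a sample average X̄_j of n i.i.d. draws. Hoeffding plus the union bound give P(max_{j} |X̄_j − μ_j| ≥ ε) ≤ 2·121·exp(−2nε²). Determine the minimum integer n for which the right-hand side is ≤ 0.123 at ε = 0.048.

1646

Need 2·121·exp(−2nε²) ≤ 0.123, i.e. exp(−2nε²) ≤ 0.123/242.
So 2nε² ≥ ln(242/0.123) = 7.584509.
Hence n ≥ 7.584509/(2·0.048²) = 1645.944.
The smallest integer n is 1646.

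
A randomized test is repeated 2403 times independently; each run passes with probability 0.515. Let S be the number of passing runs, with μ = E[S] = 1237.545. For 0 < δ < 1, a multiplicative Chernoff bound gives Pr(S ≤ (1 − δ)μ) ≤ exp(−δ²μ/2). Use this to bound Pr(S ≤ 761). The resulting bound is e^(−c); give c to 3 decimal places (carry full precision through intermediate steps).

91.752

Write 761 = (1 − δ)μ, so δ = 1 − 761/1237.545 = 0.3850729…
Then the exponent is δ²μ/2 = (μ − 761)²/(2μ) = 91.752274.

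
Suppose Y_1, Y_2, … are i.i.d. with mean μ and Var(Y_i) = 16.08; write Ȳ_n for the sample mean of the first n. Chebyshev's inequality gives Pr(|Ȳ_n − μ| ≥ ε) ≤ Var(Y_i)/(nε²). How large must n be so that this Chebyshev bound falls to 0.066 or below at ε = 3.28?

Require 16.08/(n·3.28²) ≤ 0.066, i.e. n ≥ 16.08/(0.066·3.28²) = 22.646.
The smallest integer n is 23.

23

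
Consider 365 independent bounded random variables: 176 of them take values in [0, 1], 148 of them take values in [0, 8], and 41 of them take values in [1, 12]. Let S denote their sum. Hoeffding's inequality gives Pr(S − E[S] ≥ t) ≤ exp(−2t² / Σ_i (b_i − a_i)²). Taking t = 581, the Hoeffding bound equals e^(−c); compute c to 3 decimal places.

Σ(b_i − a_i)² = 176·1² + 148·8² + 41·11² = 14609.
c = 2t² / 14609 = 2·581² / 14609 = 46.2127.

46.213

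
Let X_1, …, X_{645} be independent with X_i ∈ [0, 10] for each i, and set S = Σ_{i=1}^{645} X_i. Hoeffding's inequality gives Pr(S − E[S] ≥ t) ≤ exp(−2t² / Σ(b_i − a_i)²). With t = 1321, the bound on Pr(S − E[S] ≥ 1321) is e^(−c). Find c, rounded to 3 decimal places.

Σ(b_i − a_i)² = 645·(10)² = 64500.
c = 2t²/64500 = 2·1321²/64500 = 54.1098.

54.110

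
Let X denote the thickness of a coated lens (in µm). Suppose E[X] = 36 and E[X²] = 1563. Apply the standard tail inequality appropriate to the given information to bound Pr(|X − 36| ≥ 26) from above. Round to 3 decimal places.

0.395

The first two moments determine the variance, so Chebyshev's inequality is the sharpest standard bound available.
Var(X) = E[X²] − (E[X])² = 1563 − 1296 = 267.
Chebyshev's inequality: Pr(|X − μ| ≥ t) ≤ Var(X)/t² = 267/676 = 0.3950.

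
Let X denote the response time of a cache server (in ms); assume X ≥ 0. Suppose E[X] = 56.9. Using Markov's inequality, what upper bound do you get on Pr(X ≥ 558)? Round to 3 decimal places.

Markov's inequality: for a non-negative random variable, Pr(X ≥ a) ≤ E[X]/a.
Here E[X] = 56.9 and a = 558, so the bound is 56.9/558 = 0.1020.

0.102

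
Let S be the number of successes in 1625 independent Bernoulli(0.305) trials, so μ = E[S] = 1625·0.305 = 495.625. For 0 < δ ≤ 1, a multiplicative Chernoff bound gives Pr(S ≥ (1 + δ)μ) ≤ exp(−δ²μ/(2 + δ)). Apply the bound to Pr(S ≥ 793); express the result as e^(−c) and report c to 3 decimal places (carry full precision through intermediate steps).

Write 793 = (1 + δ)μ, so δ = 793/495.625 − 1 = 0.6…
Then the exponent is δ²μ/(2 + δ) = (793 − μ)² / (μ·(2 + δ)) = 68.625000.

68.625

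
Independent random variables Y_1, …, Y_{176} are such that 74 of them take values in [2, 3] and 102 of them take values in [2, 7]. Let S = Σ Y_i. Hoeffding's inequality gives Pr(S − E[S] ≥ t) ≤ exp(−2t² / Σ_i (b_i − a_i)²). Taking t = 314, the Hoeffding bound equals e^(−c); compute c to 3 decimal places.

Σ(b_i − a_i)² = 74·1² + 102·5² = 2624.
c = 2t² / 2624 = 2·314² / 2624 = 75.1494.

75.149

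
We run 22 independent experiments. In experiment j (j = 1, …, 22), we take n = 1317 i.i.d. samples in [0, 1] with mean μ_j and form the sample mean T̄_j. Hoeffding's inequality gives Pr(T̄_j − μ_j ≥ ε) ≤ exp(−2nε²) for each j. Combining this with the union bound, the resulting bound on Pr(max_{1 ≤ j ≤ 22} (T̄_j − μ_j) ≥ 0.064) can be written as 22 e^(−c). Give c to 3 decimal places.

Union bound over the 22 events: Pr(max_{1 ≤ j ≤ 22} (T̄_j − μ_j) ≥ 0.064) ≤ 22·exp(−2nε²) = 22 exp(−2·1317·0.064²).
So c = 2·1317·0.064² = 10.7889.

10.789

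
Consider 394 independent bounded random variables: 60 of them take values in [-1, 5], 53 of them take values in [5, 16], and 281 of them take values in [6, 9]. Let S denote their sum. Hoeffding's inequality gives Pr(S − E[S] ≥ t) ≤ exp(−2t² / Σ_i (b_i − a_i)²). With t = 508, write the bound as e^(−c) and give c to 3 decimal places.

46.490

Σ(b_i − a_i)² = 60·6² + 53·11² + 281·3² = 11102.
c = 2t² / 11102 = 2·508² / 11102 = 46.4896.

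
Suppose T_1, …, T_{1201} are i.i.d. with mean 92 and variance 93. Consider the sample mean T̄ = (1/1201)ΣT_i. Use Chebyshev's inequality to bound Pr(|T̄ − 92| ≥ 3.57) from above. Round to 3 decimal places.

0.006

Var(T̄) = Var(T_i)/n = 93/1201 = 0.077435.
Chebyshev: Pr(|T̄ − 92| ≥ 3.57) ≤ Var(T̄)/(3.57)² = 93/(1201·3.57²) = 0.0061.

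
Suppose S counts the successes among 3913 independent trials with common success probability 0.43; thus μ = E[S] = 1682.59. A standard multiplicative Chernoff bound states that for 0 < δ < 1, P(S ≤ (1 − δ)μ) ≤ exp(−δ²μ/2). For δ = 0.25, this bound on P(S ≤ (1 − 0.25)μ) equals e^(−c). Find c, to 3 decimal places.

c = δ²μ/2 = 0.25²·1682.59/2 = 52.5809.

52.581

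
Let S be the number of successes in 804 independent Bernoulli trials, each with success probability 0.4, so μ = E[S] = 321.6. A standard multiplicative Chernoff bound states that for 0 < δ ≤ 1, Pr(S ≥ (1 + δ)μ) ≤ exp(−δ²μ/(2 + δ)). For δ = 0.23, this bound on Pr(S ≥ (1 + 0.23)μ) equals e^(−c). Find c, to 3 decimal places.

7.629

c = δ²μ/(2 + δ) = 0.23²·321.6/(2 + 0.23) = 7.6290.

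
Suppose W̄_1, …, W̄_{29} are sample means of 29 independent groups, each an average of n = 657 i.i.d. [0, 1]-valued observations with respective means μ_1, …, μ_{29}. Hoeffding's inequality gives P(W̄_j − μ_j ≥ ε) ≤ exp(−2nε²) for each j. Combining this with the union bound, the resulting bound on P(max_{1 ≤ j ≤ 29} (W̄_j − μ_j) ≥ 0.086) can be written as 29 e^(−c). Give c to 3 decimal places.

Union bound over the 29 events: P(max_{1 ≤ j ≤ 29} (W̄_j − μ_j) ≥ 0.086) ≤ 29·exp(−2nε²) = 29 exp(−2·657·0.086²).
So c = 2·657·0.086² = 9.7183.

9.718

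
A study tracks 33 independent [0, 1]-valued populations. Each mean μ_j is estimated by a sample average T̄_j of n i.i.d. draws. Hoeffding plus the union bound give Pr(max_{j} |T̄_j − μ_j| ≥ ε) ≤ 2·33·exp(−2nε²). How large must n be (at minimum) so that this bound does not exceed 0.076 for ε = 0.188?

96

Need 2·33·exp(−2nε²) ≤ 0.076, i.e. exp(−2nε²) ≤ 0.076/66.
So 2nε² ≥ ln(66/0.076) = 6.766677.
Hence n ≥ 6.766677/(2·0.188²) = 95.726.
The smallest integer n is 96.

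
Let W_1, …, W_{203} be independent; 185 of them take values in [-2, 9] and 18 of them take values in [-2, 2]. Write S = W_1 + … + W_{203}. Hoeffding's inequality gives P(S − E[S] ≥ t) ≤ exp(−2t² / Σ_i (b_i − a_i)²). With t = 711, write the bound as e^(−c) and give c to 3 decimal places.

44.592

Σ(b_i − a_i)² = 185·11² + 18·4² = 22673.
c = 2t² / 22673 = 2·711² / 22673 = 44.5923.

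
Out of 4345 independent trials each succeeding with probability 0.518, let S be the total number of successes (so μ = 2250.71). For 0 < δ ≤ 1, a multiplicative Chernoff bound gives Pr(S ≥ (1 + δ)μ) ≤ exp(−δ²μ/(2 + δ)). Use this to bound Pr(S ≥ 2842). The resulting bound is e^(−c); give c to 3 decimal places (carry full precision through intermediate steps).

68.652

Write 2842 = (1 + δ)μ, so δ = 2842/2250.71 − 1 = 0.2627127…
Then the exponent is δ²μ/(2 + δ) = (2842 − μ)² / (μ·(2 + δ)) = 68.651831.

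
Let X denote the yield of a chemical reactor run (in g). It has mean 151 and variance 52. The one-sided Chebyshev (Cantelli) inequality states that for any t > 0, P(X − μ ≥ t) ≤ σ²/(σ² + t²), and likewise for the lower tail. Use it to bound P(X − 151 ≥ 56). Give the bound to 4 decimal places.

0.0163

Here σ² = 52 and t = 56, so σ² + t² = 3188.
Cantelli's bound: 52/3188 = 0.0163.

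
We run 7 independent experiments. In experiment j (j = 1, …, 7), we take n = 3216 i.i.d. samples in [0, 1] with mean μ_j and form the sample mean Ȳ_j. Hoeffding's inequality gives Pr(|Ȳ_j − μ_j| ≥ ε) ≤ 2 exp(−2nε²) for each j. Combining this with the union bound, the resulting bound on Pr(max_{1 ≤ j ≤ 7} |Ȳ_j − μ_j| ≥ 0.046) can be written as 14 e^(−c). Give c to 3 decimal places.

Union bound over the 7 events: Pr(max_{1 ≤ j ≤ 7} |Ȳ_j − μ_j| ≥ 0.046) ≤ 7·2·exp(−2nε²) = 14 exp(−2·3216·0.046²).
So c = 2·3216·0.046² = 13.6101.

13.610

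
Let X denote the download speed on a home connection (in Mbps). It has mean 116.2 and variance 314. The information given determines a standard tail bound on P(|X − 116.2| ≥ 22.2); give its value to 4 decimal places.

0.6371

Mean and variance are known, so Chebyshev's inequality applies.
Chebyshev: P(|X − μ| ≥ t) ≤ Var(X)/t².
Bound = 314 / 492.84 = 0.6371.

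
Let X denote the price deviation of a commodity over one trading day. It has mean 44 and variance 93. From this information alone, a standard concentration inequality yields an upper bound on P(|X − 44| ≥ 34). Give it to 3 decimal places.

0.080

Mean and variance are known, so Chebyshev's inequality applies.
Chebyshev: P(|X − μ| ≥ t) ≤ Var(X)/t².
Bound = 93 / 1156 = 0.0804.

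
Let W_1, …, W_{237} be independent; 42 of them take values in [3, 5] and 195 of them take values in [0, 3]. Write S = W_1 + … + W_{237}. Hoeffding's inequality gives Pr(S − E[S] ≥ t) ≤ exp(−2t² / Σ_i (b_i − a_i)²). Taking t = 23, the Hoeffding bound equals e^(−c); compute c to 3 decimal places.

0.550

Σ(b_i − a_i)² = 42·2² + 195·3² = 1923.
c = 2t² / 1923 = 2·23² / 1923 = 0.5502.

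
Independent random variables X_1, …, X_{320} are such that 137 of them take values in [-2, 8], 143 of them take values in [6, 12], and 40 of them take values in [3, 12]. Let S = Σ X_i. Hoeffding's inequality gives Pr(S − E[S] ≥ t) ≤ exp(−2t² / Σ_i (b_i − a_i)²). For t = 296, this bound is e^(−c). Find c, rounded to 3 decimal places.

Σ(b_i − a_i)² = 137·10² + 143·6² + 40·9² = 22088.
c = 2t² / 22088 = 2·296² / 22088 = 7.9334.

7.933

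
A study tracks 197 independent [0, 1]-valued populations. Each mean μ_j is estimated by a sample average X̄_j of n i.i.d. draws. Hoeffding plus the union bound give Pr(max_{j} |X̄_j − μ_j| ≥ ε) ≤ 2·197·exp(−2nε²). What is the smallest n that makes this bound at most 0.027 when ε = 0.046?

Need 2·197·exp(−2nε²) ≤ 0.027, i.e. exp(−2nε²) ≤ 0.027/394.
So 2nε² ≥ ln(394/0.027) = 9.588269.
Hence n ≥ 9.588269/(2·0.046²) = 2265.659.
The smallest integer n is 2266.

2266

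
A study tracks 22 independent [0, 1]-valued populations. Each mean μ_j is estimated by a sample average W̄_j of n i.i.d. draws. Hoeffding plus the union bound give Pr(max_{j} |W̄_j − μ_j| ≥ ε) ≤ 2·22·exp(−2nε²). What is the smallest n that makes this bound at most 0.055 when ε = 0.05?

Need 2·22·exp(−2nε²) ≤ 0.055, i.e. exp(−2nε²) ≤ 0.055/44.
So 2nε² ≥ ln(44/0.055) = 6.684612.
Hence n ≥ 6.684612/(2·0.05²) = 1336.922.
The smallest integer n is 1337.

1337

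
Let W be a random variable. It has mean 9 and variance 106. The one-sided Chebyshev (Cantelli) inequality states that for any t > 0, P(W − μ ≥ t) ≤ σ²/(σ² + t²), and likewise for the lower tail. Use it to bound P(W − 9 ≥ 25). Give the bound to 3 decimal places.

0.145

Here σ² = 106 and t = 25, so σ² + t² = 731.
Cantelli's bound: 106/731 = 0.1450.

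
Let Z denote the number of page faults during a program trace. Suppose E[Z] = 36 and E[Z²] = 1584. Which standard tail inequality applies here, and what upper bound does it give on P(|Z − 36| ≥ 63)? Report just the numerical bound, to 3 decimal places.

The first two moments determine the variance, so Chebyshev's inequality is the sharpest standard bound available.
Var(Z) = E[Z²] − (E[Z])² = 1584 − 1296 = 288.
Chebyshev's inequality: P(|Z − μ| ≥ t) ≤ Var(Z)/t² = 288/3969 = 0.0726.

0.073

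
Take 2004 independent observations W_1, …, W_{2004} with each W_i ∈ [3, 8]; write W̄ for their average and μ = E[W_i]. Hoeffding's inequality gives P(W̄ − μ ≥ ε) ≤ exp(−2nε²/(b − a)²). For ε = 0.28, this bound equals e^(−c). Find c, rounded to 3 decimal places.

c = 2nε²/(b − a)² = 2·2004·0.28² / 5² = 12.5691.

12.569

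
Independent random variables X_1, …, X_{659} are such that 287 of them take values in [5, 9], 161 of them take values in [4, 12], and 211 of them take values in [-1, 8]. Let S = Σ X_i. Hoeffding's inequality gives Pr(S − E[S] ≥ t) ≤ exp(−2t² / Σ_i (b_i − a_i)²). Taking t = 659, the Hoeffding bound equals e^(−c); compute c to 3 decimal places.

27.154

Σ(b_i − a_i)² = 287·4² + 161·8² + 211·9² = 31987.
c = 2t² / 31987 = 2·659² / 31987 = 27.1536.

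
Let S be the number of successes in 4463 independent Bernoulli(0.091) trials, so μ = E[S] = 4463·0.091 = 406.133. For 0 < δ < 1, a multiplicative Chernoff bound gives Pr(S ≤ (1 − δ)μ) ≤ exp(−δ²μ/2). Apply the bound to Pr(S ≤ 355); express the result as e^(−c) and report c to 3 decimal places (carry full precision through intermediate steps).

Write 355 = (1 − δ)μ, so δ = 1 − 355/406.133 = 0.1259021…
Then the exponent is δ²μ/2 = (μ − 355)²/(2μ) = 3.218876.

3.219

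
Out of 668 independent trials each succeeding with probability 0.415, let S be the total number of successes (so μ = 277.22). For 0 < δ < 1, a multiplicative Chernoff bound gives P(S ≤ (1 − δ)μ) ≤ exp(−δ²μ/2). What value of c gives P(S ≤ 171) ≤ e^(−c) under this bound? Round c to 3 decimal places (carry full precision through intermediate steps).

Write 171 = (1 − δ)μ, so δ = 1 − 171/277.22 = 0.3831614…
Then the exponent is δ²μ/2 = (μ − 171)²/(2μ) = 20.349701.

20.350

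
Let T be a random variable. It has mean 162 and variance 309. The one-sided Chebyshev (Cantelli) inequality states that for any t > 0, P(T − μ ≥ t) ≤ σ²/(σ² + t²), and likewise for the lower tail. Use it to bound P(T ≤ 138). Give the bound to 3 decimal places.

0.349

Here σ² = 309 and t = 24, so σ² + t² = 885.
Cantelli's bound: 309/885 = 0.3492.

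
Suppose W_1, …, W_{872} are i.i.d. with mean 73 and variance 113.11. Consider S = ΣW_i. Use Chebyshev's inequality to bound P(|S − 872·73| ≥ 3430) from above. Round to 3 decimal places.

0.008

Var(S) = n·Var(W_i) = 872·113.11 = 98631.92.
Chebyshev: P(|S − 872·73| ≥ 3430) ≤ Var(S)/3430² = 98631.92/11764900 = 0.0084.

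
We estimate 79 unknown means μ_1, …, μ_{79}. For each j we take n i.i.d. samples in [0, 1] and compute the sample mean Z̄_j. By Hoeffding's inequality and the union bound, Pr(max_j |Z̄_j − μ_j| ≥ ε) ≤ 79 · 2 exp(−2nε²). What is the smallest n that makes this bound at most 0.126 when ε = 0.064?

871

Need 2·79·exp(−2nε²) ≤ 0.126, i.e. exp(−2nε²) ≤ 0.126/158.
So 2nε² ≥ ln(158/0.126) = 7.134068.
Hence n ≥ 7.134068/(2·0.064²) = 870.858.
The smallest integer n is 871.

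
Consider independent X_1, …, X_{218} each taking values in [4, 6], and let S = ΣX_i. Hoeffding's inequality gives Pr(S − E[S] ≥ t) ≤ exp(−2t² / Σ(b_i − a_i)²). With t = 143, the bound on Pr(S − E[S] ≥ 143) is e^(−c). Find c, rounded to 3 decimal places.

Σ(b_i − a_i)² = 218·(2)² = 872.
c = 2t²/872 = 2·143²/872 = 46.9014.

46.901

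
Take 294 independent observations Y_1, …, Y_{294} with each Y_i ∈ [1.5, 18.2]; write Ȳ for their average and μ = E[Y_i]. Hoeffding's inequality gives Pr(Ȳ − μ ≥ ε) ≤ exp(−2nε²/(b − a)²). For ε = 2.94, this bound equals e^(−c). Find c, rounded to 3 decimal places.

c = 2nε²/(b − a)² = 2·294·2.94² / 16.7² = 18.2238.

18.224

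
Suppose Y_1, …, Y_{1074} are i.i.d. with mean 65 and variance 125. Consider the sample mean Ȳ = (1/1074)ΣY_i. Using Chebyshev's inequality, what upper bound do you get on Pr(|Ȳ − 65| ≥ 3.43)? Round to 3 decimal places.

Var(Ȳ) = Var(Y_i)/n = 125/1074 = 0.11639.
Chebyshev: Pr(|Ȳ − 65| ≥ 3.43) ≤ Var(Ȳ)/(3.43)² = 125/(1074·3.43²) = 0.0099.

0.010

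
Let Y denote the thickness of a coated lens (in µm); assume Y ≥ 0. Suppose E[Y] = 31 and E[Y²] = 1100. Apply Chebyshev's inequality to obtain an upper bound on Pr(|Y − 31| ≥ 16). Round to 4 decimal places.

0.5430

Var(Y) = E[Y²] − (E[Y])² = 1100 − 961 = 139.
Chebyshev's inequality: Pr(|Y − μ| ≥ t) ≤ Var(Y)/t² = 139/256 = 0.5430.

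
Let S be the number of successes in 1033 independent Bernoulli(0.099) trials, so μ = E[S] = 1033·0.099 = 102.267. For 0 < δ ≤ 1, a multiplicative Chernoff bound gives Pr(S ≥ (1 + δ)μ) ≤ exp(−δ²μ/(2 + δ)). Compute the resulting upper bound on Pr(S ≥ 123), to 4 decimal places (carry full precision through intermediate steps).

Write 123 = (1 + δ)μ, so δ = 123/102.267 − 1 = 0.202734…
Then the exponent is δ²μ/(2 + δ) = (123 − μ)² / (μ·(2 + δ)) = 1.908212.
Bound = exp(−1.908212) = 0.14835.

0.1483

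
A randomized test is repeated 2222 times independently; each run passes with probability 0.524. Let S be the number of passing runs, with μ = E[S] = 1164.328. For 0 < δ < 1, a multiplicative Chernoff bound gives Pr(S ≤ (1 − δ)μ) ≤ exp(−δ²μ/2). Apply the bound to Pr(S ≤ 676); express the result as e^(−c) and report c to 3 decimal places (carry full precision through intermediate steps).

102.404

Write 676 = (1 − δ)μ, so δ = 1 − 676/1164.328 = 0.4194076…
Then the exponent is δ²μ/2 = (μ − 676)²/(2μ) = 102.404235.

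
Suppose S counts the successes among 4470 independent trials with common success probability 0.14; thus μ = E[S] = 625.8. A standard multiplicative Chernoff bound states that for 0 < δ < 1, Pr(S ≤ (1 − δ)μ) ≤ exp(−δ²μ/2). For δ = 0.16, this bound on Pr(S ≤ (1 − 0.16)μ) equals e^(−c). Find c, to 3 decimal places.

c = δ²μ/2 = 0.16²·625.8/2 = 8.0102.

8.010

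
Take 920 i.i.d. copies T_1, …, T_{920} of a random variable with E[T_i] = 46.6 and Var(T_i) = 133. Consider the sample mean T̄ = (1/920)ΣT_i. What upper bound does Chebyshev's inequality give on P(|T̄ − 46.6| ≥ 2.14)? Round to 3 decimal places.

Var(T̄) = Var(T_i)/n = 133/920 = 0.14457.
Chebyshev: P(|T̄ − 46.6| ≥ 2.14) ≤ Var(T̄)/(2.14)² = 133/(920·2.14²) = 0.0316.

0.032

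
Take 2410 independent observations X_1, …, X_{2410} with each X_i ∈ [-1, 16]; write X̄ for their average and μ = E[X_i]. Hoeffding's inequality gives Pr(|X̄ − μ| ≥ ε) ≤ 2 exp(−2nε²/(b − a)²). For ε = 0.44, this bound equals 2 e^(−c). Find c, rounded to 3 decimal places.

c = 2nε²/(b − a)² = 2·2410·0.44² / 17² = 3.2289.

3.229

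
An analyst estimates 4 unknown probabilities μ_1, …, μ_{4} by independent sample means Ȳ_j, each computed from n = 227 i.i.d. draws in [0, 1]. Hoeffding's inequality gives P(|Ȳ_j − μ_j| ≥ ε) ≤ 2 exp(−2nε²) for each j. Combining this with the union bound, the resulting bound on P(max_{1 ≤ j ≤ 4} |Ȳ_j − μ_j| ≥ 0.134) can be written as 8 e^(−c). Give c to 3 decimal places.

8.152

Union bound over the 4 events: P(max_{1 ≤ j ≤ 4} |Ȳ_j − μ_j| ≥ 0.134) ≤ 4·2·exp(−2nε²) = 8 exp(−2·227·0.134²).
So c = 2·227·0.134² = 8.1520.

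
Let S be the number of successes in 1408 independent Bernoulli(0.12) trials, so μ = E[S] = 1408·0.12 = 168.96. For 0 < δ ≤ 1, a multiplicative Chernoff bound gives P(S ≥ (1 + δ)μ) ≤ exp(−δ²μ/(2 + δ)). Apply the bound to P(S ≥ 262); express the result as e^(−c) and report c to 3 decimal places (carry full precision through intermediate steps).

Write 262 = (1 + δ)μ, so δ = 262/168.96 − 1 = 0.5506629…
Then the exponent is δ²μ/(2 + δ) = (262 − μ)² / (μ·(2 + δ)) = 20.086415.

20.086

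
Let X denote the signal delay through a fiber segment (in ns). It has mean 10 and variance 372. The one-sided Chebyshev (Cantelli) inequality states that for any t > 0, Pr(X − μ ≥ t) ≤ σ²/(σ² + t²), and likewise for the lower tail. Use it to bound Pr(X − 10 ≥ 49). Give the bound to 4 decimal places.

0.1342

Here σ² = 372 and t = 49, so σ² + t² = 2773.
Cantelli's bound: 372/2773 = 0.1342.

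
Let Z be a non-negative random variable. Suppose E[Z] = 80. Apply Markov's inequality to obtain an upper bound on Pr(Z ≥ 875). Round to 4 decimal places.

0.0914

Markov's inequality: for a non-negative random variable, Pr(Z ≥ a) ≤ E[Z]/a.
Here E[Z] = 80 and a = 875, so the bound is 80/875 = 0.0914.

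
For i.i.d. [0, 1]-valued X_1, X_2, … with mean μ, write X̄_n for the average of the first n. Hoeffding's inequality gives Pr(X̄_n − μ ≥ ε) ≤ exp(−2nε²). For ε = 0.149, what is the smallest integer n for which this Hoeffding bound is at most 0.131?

46

Require exp(−2nε²) ≤ 0.131, i.e. 2nε² ≥ ln(1/0.131) = 2.032558.
So n ≥ 2.032558 / (2·0.149²) = 45.776.
The smallest integer n is 46.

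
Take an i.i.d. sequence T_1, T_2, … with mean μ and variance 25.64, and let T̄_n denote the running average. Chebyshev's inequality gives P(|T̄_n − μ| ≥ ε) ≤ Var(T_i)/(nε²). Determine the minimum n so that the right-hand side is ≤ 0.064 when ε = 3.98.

Require 25.64/(n·3.98²) ≤ 0.064, i.e. n ≥ 25.64/(0.064·3.98²) = 25.291.
The smallest integer n is 26.

26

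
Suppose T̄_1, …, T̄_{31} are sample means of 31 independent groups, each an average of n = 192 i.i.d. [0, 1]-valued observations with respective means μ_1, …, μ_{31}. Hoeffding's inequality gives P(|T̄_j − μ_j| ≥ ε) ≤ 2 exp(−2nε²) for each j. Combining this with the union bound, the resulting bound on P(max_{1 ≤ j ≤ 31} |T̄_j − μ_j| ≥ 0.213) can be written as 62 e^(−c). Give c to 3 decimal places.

Union bound over the 31 events: P(max_{1 ≤ j ≤ 31} |T̄_j − μ_j| ≥ 0.213) ≤ 31·2·exp(−2nε²) = 62 exp(−2·192·0.213²).
So c = 2·192·0.213² = 17.4217.

17.422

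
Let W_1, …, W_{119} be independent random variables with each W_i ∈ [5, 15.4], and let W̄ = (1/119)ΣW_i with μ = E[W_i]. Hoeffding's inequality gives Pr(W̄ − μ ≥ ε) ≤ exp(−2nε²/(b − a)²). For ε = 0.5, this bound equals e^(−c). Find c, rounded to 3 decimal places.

0.550

c = 2nε²/(b − a)² = 2·119·0.5² / 10.4² = 0.5501.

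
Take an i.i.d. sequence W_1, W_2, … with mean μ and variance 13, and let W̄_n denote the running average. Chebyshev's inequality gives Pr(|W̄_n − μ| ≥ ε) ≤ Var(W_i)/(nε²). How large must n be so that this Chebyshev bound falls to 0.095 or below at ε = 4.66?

Require 13/(n·4.66²) ≤ 0.095, i.e. n ≥ 13/(0.095·4.66²) = 6.302.
The smallest integer n is 7.

7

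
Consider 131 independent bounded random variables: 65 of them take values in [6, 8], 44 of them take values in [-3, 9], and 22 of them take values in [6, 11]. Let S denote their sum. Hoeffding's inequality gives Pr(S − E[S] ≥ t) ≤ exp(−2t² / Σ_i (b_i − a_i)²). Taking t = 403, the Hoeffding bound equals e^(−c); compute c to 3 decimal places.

Σ(b_i − a_i)² = 65·2² + 44·12² + 22·5² = 7146.
c = 2t² / 7146 = 2·403² / 7146 = 45.4545.

45.455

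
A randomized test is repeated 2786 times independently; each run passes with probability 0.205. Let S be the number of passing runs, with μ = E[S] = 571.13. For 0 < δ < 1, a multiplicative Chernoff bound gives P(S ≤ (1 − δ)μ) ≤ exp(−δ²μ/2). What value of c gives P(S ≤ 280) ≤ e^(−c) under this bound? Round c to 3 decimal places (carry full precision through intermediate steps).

Write 280 = (1 − δ)μ, so δ = 1 − 280/571.13 = 0.5097438…
Then the exponent is δ²μ/2 = (μ − 280)²/(2μ) = 74.200862.

74.201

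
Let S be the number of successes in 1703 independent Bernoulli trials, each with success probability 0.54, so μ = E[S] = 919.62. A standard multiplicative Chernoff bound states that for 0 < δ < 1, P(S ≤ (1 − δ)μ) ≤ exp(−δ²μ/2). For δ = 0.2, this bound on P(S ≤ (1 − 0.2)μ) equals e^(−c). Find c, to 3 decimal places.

c = δ²μ/2 = 0.2²·919.62/2 = 18.3924.

18.392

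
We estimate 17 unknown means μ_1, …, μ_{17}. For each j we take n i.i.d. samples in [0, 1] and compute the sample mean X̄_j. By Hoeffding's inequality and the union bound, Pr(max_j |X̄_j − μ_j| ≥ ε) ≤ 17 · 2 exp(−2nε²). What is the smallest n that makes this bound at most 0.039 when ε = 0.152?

147

Need 2·17·exp(−2nε²) ≤ 0.039, i.e. exp(−2nε²) ≤ 0.039/34.
So 2nε² ≥ ln(34/0.039) = 6.770554.
Hence n ≥ 6.770554/(2·0.152²) = 146.523.
The smallest integer n is 147.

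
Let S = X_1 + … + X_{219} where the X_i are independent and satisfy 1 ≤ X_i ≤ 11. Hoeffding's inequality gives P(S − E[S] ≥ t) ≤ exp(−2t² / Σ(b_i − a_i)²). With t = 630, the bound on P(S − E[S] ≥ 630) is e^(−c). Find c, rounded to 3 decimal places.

36.247

Σ(b_i − a_i)² = 219·(10)² = 21900.
c = 2t²/21900 = 2·630²/21900 = 36.2466.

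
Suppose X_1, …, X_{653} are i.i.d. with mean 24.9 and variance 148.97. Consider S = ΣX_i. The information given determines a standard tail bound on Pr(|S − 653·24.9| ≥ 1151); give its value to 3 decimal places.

0.073

With mean and variance of each term known, Chebyshev's inequality bounds the deviation of the sum (or sample mean).
Var(S) = n·Var(X_i) = 653·148.97 = 97277.41.
Chebyshev: Pr(|S − 653·24.9| ≥ 1151) ≤ Var(S)/1151² = 97277.41/1324801 = 0.0734.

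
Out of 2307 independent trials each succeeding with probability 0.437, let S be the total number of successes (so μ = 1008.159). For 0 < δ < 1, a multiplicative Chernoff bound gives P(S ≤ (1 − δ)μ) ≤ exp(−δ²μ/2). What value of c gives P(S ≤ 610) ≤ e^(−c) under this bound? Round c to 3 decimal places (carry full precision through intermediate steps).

Write 610 = (1 − δ)μ, so δ = 1 − 610/1008.159 = 0.3949367…
Then the exponent is δ²μ/2 = (μ − 610)²/(2μ) = 78.623803.

78.624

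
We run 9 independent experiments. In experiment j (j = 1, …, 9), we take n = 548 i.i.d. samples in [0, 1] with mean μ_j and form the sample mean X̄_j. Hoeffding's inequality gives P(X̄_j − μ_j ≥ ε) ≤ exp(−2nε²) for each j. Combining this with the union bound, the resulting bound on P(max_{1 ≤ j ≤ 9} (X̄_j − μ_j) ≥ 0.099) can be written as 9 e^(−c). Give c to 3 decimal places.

10.742

Union bound over the 9 events: P(max_{1 ≤ j ≤ 9} (X̄_j − μ_j) ≥ 0.099) ≤ 9·exp(−2nε²) = 9 exp(−2·548·0.099²).
So c = 2·548·0.099² = 10.7419.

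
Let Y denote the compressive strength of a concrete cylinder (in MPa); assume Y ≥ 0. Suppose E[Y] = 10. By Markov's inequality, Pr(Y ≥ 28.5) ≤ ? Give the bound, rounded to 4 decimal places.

0.3509

Markov's inequality: for a non-negative random variable, Pr(Y ≥ a) ≤ E[Y]/a.
Here E[Y] = 10 and a = 28.5, so the bound is 10/28.5 = 0.3509.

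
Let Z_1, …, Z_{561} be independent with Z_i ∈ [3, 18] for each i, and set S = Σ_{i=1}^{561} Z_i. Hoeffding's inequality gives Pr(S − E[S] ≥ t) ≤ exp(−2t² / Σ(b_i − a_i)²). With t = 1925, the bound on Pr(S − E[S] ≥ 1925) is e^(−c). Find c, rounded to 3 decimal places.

Σ(b_i − a_i)² = 561·(15)² = 126225.
c = 2t²/126225 = 2·1925²/126225 = 58.7146.

58.715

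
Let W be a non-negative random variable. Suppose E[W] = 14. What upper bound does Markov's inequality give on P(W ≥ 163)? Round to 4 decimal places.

Markov's inequality: for a non-negative random variable, P(W ≥ a) ≤ E[W]/a.
Here E[W] = 14 and a = 163, so the bound is 14/163 = 0.0859.

0.0859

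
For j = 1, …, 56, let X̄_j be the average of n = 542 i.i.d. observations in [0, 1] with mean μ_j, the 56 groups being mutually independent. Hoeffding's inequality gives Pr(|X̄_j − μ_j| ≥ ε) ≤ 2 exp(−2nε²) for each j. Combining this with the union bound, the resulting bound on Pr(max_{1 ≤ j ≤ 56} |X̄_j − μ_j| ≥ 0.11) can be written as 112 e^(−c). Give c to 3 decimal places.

13.116

Union bound over the 56 events: Pr(max_{1 ≤ j ≤ 56} |X̄_j − μ_j| ≥ 0.11) ≤ 56·2·exp(−2nε²) = 112 exp(−2·542·0.11²).
So c = 2·542·0.11² = 13.1164.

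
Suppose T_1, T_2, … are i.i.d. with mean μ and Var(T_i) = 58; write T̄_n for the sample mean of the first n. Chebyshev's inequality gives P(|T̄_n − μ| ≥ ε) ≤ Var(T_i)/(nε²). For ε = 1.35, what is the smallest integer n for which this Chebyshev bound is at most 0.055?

579

Require 58/(n·1.35²) ≤ 0.055, i.e. n ≥ 58/(0.055·1.35²) = 578.626.
The smallest integer n is 579.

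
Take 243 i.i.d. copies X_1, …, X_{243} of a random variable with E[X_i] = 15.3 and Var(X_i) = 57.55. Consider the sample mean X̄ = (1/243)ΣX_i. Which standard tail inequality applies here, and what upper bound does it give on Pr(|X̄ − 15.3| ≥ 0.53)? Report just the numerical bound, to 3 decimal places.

With mean and variance of each term known, Chebyshev's inequality bounds the deviation of the sum (or sample mean).
Var(X̄) = Var(X_i)/n = 57.55/243 = 0.23683.
Chebyshev: Pr(|X̄ − 15.3| ≥ 0.53) ≤ Var(X̄)/(0.53)² = 57.55/(243·0.53²) = 0.8431.

0.843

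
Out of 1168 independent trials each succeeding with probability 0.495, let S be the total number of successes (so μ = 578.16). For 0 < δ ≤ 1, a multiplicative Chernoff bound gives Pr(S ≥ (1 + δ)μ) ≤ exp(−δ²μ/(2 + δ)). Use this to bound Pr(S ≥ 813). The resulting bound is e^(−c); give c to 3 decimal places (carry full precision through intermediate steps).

39.643

Write 813 = (1 + δ)μ, so δ = 813/578.16 − 1 = 0.4061851…
Then the exponent is δ²μ/(2 + δ) = (813 − μ)² / (μ·(2 + δ)) = 39.643050.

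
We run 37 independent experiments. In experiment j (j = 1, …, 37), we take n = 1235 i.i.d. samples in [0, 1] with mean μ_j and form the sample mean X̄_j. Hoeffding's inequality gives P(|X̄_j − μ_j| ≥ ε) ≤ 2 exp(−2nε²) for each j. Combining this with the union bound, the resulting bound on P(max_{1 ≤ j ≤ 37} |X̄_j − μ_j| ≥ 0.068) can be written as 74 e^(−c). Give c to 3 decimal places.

Union bound over the 37 events: P(max_{1 ≤ j ≤ 37} |X̄_j − μ_j| ≥ 0.068) ≤ 37·2·exp(−2nε²) = 74 exp(−2·1235·0.068²).
So c = 2·1235·0.068² = 11.4213.

11.421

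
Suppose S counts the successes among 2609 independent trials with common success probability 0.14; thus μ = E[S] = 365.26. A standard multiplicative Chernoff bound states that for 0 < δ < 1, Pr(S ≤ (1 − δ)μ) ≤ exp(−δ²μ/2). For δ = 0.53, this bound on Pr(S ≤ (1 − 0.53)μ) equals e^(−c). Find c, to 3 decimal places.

51.301

c = δ²μ/2 = 0.53²·365.26/2 = 51.3008.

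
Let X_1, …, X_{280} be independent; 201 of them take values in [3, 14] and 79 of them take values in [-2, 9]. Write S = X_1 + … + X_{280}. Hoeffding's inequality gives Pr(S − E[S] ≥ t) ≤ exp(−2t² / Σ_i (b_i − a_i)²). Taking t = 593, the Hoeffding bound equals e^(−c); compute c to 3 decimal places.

20.759

Σ(b_i − a_i)² = 201·11² + 79·11² = 33880.
c = 2t² / 33880 = 2·593² / 33880 = 20.7585.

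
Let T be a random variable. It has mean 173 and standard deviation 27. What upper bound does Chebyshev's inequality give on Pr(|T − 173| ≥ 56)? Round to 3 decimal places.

0.232

Chebyshev: Pr(|T − μ| ≥ t) ≤ Var(T)/t².
Var(T) = σ² = 27² = 729.
Bound = 729 / 3136 = 0.2325.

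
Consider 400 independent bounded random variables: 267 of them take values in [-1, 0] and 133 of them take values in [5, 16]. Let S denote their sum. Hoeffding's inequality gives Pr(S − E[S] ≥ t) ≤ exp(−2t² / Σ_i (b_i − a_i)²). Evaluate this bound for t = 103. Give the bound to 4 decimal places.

Σ(b_i − a_i)² = 267·1² + 133·11² = 16360.
Exponent = 2·103² / 16360 = 1.29694.
Bound = exp(−1.29694) = 0.27337.

0.2734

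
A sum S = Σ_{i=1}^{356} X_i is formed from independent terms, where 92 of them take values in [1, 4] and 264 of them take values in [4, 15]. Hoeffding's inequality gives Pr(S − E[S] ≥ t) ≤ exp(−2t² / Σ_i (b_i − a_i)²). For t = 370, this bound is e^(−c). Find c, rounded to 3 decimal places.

Σ(b_i − a_i)² = 92·3² + 264·11² = 32772.
c = 2t² / 32772 = 2·370² / 32772 = 8.3547.

8.355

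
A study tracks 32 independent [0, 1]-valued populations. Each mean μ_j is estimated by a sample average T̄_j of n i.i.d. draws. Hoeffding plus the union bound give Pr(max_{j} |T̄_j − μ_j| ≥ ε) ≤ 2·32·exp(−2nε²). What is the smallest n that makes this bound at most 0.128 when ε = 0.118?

224

Need 2·32·exp(−2nε²) ≤ 0.128, i.e. exp(−2nε²) ≤ 0.128/64.
So 2nε² ≥ ln(64/0.128) = 6.214608.
Hence n ≥ 6.214608/(2·0.118²) = 223.162.
The smallest integer n is 224.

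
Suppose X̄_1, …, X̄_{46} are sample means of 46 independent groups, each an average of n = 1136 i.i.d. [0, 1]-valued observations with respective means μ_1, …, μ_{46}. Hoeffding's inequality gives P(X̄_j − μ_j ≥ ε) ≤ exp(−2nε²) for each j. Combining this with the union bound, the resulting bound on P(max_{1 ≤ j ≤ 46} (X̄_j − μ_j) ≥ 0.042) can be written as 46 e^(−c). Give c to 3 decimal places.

4.008

Union bound over the 46 events: P(max_{1 ≤ j ≤ 46} (X̄_j − μ_j) ≥ 0.042) ≤ 46·exp(−2nε²) = 46 exp(−2·1136·0.042²).
So c = 2·1136·0.042² = 4.0078.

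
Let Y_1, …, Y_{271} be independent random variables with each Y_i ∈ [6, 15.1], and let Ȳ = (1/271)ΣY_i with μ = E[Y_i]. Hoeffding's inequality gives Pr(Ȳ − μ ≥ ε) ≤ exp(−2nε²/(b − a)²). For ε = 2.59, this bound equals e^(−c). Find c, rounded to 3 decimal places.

c = 2nε²/(b − a)² = 2·271·2.59² / 9.1² = 43.9052.

43.905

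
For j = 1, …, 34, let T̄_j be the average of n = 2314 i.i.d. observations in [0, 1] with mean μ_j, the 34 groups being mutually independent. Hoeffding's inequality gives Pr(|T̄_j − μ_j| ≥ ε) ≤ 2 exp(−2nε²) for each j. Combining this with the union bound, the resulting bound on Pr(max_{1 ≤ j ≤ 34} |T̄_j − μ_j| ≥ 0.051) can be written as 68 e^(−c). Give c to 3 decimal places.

12.037

Union bound over the 34 events: Pr(max_{1 ≤ j ≤ 34} |T̄_j − μ_j| ≥ 0.051) ≤ 34·2·exp(−2nε²) = 68 exp(−2·2314·0.051²).
So c = 2·2314·0.051² = 12.0374.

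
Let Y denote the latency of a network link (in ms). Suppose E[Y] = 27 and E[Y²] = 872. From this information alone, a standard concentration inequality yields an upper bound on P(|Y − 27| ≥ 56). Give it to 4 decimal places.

0.0456

The first two moments determine the variance, so Chebyshev's inequality is the sharpest standard bound available.
Var(Y) = E[Y²] − (E[Y])² = 872 − 729 = 143.
Chebyshev's inequality: P(|Y − μ| ≥ t) ≤ Var(Y)/t² = 143/3136 = 0.0456.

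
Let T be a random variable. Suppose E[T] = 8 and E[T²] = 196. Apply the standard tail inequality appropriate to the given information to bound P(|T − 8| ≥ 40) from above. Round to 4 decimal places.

The first two moments determine the variance, so Chebyshev's inequality is the sharpest standard bound available.
Var(T) = E[T²] − (E[T])² = 196 − 64 = 132.
Chebyshev's inequality: P(|T − μ| ≥ t) ≤ Var(T)/t² = 132/1600 = 0.0825.

0.0825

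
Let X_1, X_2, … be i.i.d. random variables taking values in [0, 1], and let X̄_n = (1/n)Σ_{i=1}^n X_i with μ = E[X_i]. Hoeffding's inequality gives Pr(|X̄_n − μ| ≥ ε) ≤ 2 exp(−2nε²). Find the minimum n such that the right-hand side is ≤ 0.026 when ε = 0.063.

548

Require 2·exp(−2nε²) ≤ 0.026, i.e. 2nε² ≥ ln(2/0.026) = 4.342806.
So n ≥ 4.342806 / (2·0.063²) = 547.091.
The smallest integer n is 548.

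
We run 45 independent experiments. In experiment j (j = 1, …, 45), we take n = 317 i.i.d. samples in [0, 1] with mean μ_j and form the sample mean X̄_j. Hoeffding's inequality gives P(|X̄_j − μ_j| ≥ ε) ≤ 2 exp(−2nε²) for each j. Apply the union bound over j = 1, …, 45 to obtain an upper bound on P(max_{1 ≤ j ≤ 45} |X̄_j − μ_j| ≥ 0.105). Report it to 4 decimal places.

0.0829

Per-experiment Hoeffding bound: 2·exp(−2·317·0.105²) = 2·exp(−6.98985) = 0.0018424.
Union bound over 45 events: 45·0.0018424 = 0.08291.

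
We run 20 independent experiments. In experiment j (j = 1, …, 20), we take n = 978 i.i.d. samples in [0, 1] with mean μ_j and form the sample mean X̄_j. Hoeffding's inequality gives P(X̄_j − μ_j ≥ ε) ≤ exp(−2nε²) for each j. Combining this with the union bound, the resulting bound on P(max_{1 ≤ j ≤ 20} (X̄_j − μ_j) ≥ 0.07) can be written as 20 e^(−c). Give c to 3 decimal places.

9.584

Union bound over the 20 events: P(max_{1 ≤ j ≤ 20} (X̄_j − μ_j) ≥ 0.07) ≤ 20·exp(−2nε²) = 20 exp(−2·978·0.07²).
So c = 2·978·0.07² = 9.5844.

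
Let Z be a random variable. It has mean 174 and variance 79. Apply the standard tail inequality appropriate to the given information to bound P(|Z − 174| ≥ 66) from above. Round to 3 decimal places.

0.018

Mean and variance are known, so Chebyshev's inequality applies.
Chebyshev: P(|Z − μ| ≥ t) ≤ Var(Z)/t².
Bound = 79 / 4356 = 0.0181.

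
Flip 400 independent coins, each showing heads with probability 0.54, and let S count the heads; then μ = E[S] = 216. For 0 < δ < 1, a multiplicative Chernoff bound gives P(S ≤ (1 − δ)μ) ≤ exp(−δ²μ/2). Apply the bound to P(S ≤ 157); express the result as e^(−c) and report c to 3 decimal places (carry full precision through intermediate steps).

Write 157 = (1 − δ)μ, so δ = 1 − 157/216 = 0.2731481…
Then the exponent is δ²μ/2 = (μ − 157)²/(2μ) = 8.057870.

8.058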